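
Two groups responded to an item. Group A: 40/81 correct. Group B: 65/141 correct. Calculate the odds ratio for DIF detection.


Odds_A = 40/41 = 0.9756
Odds_B = 65/76 = 0.8553
OR = Odds_A / Odds_B = 0.9756 / 0.8553
Exactly, OR = (40 * 76) / (41 * 65) = 3040 / 2665
OR = 1.1407

1.1407


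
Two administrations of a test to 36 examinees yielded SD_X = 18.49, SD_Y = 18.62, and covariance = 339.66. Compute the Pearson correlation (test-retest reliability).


r = cov(X,Y) / (SD_X * SD_Y)
r = 339.66 / (18.49 * 18.62)
r = 339.66 / 344.2838
r = 0.9866

0.9866


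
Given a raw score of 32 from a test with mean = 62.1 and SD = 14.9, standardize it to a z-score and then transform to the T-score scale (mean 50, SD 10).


z = (X - mean) / SD = (32 - 62.1) / 14.9
z = -30.1 / 14.9
z = -2.0201
T-score = T = 50 + 10z
Carry z at full precision (z = -30.1 / 14.9) into the conversion:
T-score = 50 + 10 * (-30.1 / 14.9) = 50 + -301 / 14.9
T-score = 50 + -20.2013
T-score = 29.7987

29.7987


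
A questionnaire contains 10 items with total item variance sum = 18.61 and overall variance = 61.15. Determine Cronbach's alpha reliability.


alpha = (k/(k-1)) * (1 - sum(si^2)/s_total^2)
= (10/9) * (1 - 18.61/61.15)
alpha = 0.773

0.773


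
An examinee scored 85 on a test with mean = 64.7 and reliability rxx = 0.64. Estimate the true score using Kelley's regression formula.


T_est = rxx * X + (1 - rxx) * mean
T_est = 0.64 * 85 + 0.36 * 64.7
T_est = 54.4 + 23.292
T_est = 77.692

77.692


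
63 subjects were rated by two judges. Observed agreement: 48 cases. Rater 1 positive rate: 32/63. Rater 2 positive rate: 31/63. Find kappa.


P_o = 48/63 = 0.761905
P_e = (32*31 + 31*32) / 3969 = 0.499874
kappa = (P_o - P_e) / (1 - P_e)
kappa = (0.761905 - 0.499874) / (1 - 0.499874)
kappa = 0.5239

0.5239


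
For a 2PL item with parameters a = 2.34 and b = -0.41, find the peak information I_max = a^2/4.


For 2PL, max info at theta = b = -0.41
I_max = a^2 / 4 = 2.34^2 / 4
= 5.4756 / 4
I_max = 1.3689

1.3689


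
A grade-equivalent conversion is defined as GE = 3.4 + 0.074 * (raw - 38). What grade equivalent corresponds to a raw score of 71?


raw - median = 71 - 38 = 33
slope * diff = 0.074 * 33 = 2.442
GE = 3.4 + 2.442
GE = 5.842

5.842


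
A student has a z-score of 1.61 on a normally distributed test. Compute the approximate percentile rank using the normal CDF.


CDF(z) = 0.5 * (1 + erf(z/sqrt(2)))
erf(1.1384) = 0.8926
CDF = 0.9463
Percentile rank = 0.9463 * 100 = 94.63

94.63


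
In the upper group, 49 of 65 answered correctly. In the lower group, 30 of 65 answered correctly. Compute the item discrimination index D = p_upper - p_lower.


p_upper = 49/65 = 0.7538
p_lower = 30/65 = 0.4615
D = 0.7538 - 0.4615 = 0.2923

0.2923


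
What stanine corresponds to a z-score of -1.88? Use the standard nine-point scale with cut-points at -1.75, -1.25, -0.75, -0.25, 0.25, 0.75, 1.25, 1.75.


Stanine boundaries: [-1.75, -1.25, -0.75, -0.25, 0.25, 0.75, 1.25, 1.75]
z = -1.88
Check each boundary:
  z < -1.75
  z < -1.25
  z < -0.75
  z < -0.25
  z < 0.25
  z < 0.75
  z < 1.25
  z < 1.75
Highest qualifying boundary gives stanine = 1

1


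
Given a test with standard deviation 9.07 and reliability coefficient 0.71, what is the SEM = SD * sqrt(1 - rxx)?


SEM = SD * sqrt(1 - rxx)
SEM = 9.07 * sqrt(1 - 0.71)
SEM = 9.07 * sqrt(0.29) = 9.07 * 0.538516
SEM = 4.8843

4.8843


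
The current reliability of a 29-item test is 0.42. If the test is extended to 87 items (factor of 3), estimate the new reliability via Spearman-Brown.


r_new = (n * rxx) / (1 + (n-1) * rxx)
r_new = (3 * 0.42) / (1 + 2 * 0.42)
r_new = 1.26 / 1.84
r_new = 0.6848

0.6848


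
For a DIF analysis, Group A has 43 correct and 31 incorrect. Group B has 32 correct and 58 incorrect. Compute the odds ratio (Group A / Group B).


Odds_A = 43/31 = 1.3871
Odds_B = 32/58 = 0.5517
OR = Odds_A / Odds_B = 1.3871 / 0.5517
Exactly, OR = (43 * 58) / (31 * 32) = 2494 / 992
OR = 2.5141

2.5141


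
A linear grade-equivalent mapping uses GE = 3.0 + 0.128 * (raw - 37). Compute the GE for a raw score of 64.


raw - median = 64 - 37 = 27
slope * diff = 0.128 * 27 = 3.456
GE = 3.0 + 3.456
GE = 6.456

6.456


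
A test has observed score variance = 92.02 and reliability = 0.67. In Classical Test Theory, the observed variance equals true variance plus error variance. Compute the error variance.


var_true = rxx * var_obs = 0.67 * 92.02 = 61.6534
var_error = var_obs - var_true
var_error = 92.02 - 61.6534
var_error = 30.3666

30.3666


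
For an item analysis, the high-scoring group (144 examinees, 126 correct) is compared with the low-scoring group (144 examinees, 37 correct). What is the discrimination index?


p_upper = 126/144 = 0.875
p_lower = 37/144 = 0.2569
D = 0.875 - 0.2569 = 0.6181

0.6181


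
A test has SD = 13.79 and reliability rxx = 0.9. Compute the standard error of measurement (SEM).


SEM = SD * sqrt(1 - rxx)
SEM = 13.79 * sqrt(1 - 0.9)
SEM = 13.79 * sqrt(0.1) = 13.79 * 0.316228
SEM = 4.3608

4.3608


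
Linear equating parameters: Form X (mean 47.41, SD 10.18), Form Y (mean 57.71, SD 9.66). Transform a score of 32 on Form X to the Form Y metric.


slope = SD_Y / SD_X = 9.66 / 10.18 ~ 0.9489
intercept = mean_Y - slope * mean_X = 57.71 - (9.66 / 10.18) * 47.41 ~ 12.7217
Y = slope * X + intercept. To avoid rounding drift from the rounded slope/intercept, evaluate the equivalent form Y = mean_Y + SD_Y * (X - mean_X) / SD_X at full precision:
Y = 57.71 + 9.66 * (32 - 47.41) / 10.18
Y = 57.71 - 9.66 * 15.41 / 10.18
Y = 57.71 - 148.8606 / 10.18
Y = 57.71 - 14.6228
Y = 43.0872

43.0872


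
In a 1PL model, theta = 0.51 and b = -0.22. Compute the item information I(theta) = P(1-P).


P = 1/(1+exp(-(0.51--0.22))) = 0.6748
I = P*(1-P) = 0.6748 * 0.3252
I = 0.2194

0.2194


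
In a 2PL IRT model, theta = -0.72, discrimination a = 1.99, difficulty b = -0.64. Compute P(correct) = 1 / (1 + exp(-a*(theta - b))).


a*(theta - b) = 1.99 * (-0.72 - -0.64) = -0.1592
exp(--0.1592) = 1.1726
P = 1 / (1 + 1.1726)
P = 0.4603

0.4603


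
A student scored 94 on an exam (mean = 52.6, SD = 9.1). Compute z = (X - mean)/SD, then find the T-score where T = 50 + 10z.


z = (X - mean) / SD = (94 - 52.6) / 9.1
z = 41.4 / 9.1
z = 4.5495
T-score = T = 50 + 10z
Carry z at full precision (z = 41.4 / 9.1) into the conversion:
T-score = 50 + 10 * (41.4 / 9.1) = 50 + 414 / 9.1
T-score = 50 + 45.4945
T-score = 95.4945

95.4945


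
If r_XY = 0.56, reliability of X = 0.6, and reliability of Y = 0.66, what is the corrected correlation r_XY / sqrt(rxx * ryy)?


r_corrected = rxy / sqrt(rxx * ryy)
= 0.56 / sqrt(0.6 * 0.66)
= 0.56 / sqrt(0.396)
= 0.56 / 0.629285
r_corrected = 0.8899

0.8899


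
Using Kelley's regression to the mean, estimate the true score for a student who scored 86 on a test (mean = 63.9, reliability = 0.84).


T_est = rxx * X + (1 - rxx) * mean
T_est = 0.84 * 86 + 0.16 * 63.9
T_est = 72.24 + 10.224
T_est = 82.464

82.464


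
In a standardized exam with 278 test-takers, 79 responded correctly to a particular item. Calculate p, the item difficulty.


Item difficulty p = number correct / total examinees
p = 79 / 278
p = 0.2842

0.2842


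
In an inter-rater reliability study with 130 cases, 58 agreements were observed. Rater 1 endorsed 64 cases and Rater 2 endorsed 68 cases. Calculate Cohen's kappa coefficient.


P_o = 58/130 = 0.446154
P_e = (64*68 + 66*62) / 16900 = 0.499645
kappa = (P_o - P_e) / (1 - P_e)
kappa = (0.446154 - 0.499645) / (1 - 0.499645)
kappa = -0.1069

-0.1069


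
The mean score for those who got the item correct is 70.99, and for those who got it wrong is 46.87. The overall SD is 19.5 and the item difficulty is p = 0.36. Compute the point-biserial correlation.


q = 1 - p = 0.64
rpb = ((M1 - M0) / SD) * sqrt(p * q)
rpb = ((70.99 - 46.87) / 19.5) * sqrt(0.36 * 0.64)
rpb = 0.5937

0.5937


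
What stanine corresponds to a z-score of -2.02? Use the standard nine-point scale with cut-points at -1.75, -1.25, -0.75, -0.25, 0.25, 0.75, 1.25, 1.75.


Stanine boundaries: [-1.75, -1.25, -0.75, -0.25, 0.25, 0.75, 1.25, 1.75]
z = -2.02
Check each boundary:
  z < -1.75
  z < -1.25
  z < -0.75
  z < -0.25
  z < 0.25
  z < 0.75
  z < 1.25
  z < 1.75
Highest qualifying boundary gives stanine = 1

1


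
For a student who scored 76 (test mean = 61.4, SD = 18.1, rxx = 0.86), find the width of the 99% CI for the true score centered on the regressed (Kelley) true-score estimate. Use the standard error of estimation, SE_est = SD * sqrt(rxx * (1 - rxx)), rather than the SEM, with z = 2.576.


True score estimate = 0.86*76 + 0.14*61.4 = 73.956
SE_est = SD * sqrt(rxx * (1 - rxx)) = 18.1 * sqrt(0.86 * 0.14) = 18.1 * sqrt(0.1204) = 6.280465
CI = T_est +/- z * SE_est, so width = 2 * z * SE_est = 2 * 2.576 * 6.280465
Width = 32.357

32.357


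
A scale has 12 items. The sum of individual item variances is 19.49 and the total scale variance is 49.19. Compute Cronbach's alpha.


alpha = (k/(k-1)) * (1 - sum(si^2)/s_total^2)
= (12/11) * (1 - 19.49/49.19)
alpha = 0.6587

0.6587


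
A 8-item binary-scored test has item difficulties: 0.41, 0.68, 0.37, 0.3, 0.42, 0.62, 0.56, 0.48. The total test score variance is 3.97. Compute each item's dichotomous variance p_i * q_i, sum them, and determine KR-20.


For each item, compute p_i * q_i:
  Item 1: 0.41 * 0.59 = 0.2419
  Item 2: 0.68 * 0.32 = 0.2176
  Item 3: 0.37 * 0.63 = 0.2331
  Item 4: 0.3 * 0.7 = 0.21
  Item 5: 0.42 * 0.58 = 0.2436
  Item 6: 0.62 * 0.38 = 0.2356
  Item 7: 0.56 * 0.44 = 0.2464
  Item 8: 0.48 * 0.52 = 0.2496
Sum(p_i * q_i) = 0.2419 + 0.2176 + 0.2331 + 0.21 + 0.2436 + 0.2356 + 0.2464 + 0.2496 = 1.8778
KR-20 = (k/(k-1)) * (1 - Sum(p_i*q_i) / Var_total)
= (8/7) * (1 - 1.8778/3.97)
= 1.1429 * 0.527
KR-20 = 0.6023

0.6023


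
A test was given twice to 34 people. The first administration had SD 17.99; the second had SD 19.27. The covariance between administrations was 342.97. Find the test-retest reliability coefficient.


r = cov(X,Y) / (SD_X * SD_Y)
r = 342.97 / (17.99 * 19.27)
r = 342.97 / 346.6673
r = 0.9893

0.9893


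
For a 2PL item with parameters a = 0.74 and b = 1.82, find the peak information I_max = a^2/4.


For 2PL, max info at theta = b = 1.82
I_max = a^2 / 4 = 0.74^2 / 4
= 0.5476 / 4
I_max = 0.1369

0.1369


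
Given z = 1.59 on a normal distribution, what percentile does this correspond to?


CDF(z) = 0.5 * (1 + erf(z/sqrt(2)))
erf(1.1243) = 0.8882
CDF = 0.9441
Percentile rank = 0.9441 * 100 = 94.41

94.41


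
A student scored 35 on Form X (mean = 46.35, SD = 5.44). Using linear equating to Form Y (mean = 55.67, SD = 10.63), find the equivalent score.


slope = SD_Y / SD_X = 10.63 / 5.44 ~ 1.954
intercept = mean_Y - slope * mean_X = 55.67 - (10.63 / 5.44) * 46.35 ~ -34.8999
Y = slope * X + intercept. To avoid rounding drift from the rounded slope/intercept, evaluate the equivalent form Y = mean_Y + SD_Y * (X - mean_X) / SD_X at full precision:
Y = 55.67 + 10.63 * (35 - 46.35) / 5.44
Y = 55.67 - 10.63 * 11.35 / 5.44
Y = 55.67 - 120.6505 / 5.44
Y = 55.67 - 22.1784
Y = 33.4916

33.4916


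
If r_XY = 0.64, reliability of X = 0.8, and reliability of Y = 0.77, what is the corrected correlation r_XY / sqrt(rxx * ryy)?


r_corrected = rxy / sqrt(rxx * ryy)
= 0.64 / sqrt(0.8 * 0.77)
= 0.64 / sqrt(0.616)
= 0.64 / 0.784857
r_corrected = 0.8154

0.8154


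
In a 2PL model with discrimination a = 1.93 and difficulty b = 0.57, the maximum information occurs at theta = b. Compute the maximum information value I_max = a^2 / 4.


For 2PL, max info at theta = b = 0.57
I_max = a^2 / 4 = 1.93^2 / 4
= 3.7249 / 4
I_max = 0.9312

0.9312


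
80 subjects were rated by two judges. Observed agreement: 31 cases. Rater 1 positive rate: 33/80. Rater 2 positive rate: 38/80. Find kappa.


P_o = 31/80 = 0.3875
P_e = (33*38 + 47*42) / 6400 = 0.504375
kappa = (P_o - P_e) / (1 - P_e)
kappa = (0.3875 - 0.504375) / (1 - 0.504375)
kappa = -0.2358

-0.2358


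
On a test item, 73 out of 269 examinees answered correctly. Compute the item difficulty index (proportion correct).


Item difficulty p = number correct / total examinees
p = 73 / 269
p = 0.2714

0.2714


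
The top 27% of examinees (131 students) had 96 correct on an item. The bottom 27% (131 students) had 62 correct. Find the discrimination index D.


p_upper = 96/131 = 0.7328
p_lower = 62/131 = 0.4733
D = 0.7328 - 0.4733 = 0.2595

0.2595


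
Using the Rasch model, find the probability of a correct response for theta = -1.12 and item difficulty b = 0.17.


theta - b = -1.12 - 0.17 = -1.29
exp(-(theta - b)) = exp(1.29) = 3.6328
P = 1 / (1 + 3.6328)
P = 0.2159

0.2159


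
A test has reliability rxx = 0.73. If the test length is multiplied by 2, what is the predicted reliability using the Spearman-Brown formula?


r_new = (n * rxx) / (1 + (n-1) * rxx)
r_new = (2 * 0.73) / (1 + 1 * 0.73)
r_new = 1.46 / 1.73
r_new = 0.8439

0.8439


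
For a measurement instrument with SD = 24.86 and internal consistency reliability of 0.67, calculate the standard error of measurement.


SEM = SD * sqrt(1 - rxx)
SEM = 24.86 * sqrt(1 - 0.67)
SEM = 24.86 * sqrt(0.33) = 24.86 * 0.574456
SEM = 14.281

14.281


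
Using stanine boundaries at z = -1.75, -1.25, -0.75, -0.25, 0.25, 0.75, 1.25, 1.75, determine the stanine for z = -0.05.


Stanine boundaries: [-1.75, -1.25, -0.75, -0.25, 0.25, 0.75, 1.25, 1.75]
z = -0.05
Check each boundary:
  z >= -1.75 -> could be stanine 2
  z >= -1.25 -> could be stanine 3
  z >= -0.75 -> could be stanine 4
  z >= -0.25 -> could be stanine 5
  z < 0.25
  z < 0.75
  z < 1.25
  z < 1.75
Highest qualifying boundary gives stanine = 5

5


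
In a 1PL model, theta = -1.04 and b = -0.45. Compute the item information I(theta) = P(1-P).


P = 1/(1+exp(-(-1.04--0.45))) = 0.3566
I = P*(1-P) = 0.3566 * 0.6434
I = 0.2294

0.2294


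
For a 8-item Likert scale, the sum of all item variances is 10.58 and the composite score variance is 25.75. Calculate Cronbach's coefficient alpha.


alpha = (k/(k-1)) * (1 - sum(si^2)/s_total^2)
= (8/7) * (1 - 10.58/25.75)
alpha = 0.6733

0.6733


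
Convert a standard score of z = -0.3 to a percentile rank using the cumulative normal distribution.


CDF(z) = 0.5 * (1 + erf(z/sqrt(2)))
erf(-0.2121) = -0.2358
CDF = 0.3821
Percentile rank = 0.3821 * 100 = 38.21

38.21


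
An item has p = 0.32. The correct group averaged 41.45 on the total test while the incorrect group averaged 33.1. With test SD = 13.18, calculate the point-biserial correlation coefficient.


q = 1 - p = 0.68
rpb = ((M1 - M0) / SD) * sqrt(p * q)
rpb = ((41.45 - 33.1) / 13.18) * sqrt(0.32 * 0.68)
rpb = 0.2955

0.2955


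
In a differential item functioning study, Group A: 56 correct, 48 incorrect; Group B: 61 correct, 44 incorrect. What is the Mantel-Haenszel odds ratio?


Odds_A = 56/48 = 1.1667
Odds_B = 61/44 = 1.3864
OR = Odds_A / Odds_B = 1.1667 / 1.3864
Exactly, OR = (56 * 44) / (48 * 61) = 2464 / 2928
OR = 0.8415

0.8415


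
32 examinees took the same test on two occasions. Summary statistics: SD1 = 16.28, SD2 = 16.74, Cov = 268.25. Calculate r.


r = cov(X,Y) / (SD_X * SD_Y)
r = 268.25 / (16.28 * 16.74)
r = 268.25 / 272.5272
r = 0.9843

0.9843


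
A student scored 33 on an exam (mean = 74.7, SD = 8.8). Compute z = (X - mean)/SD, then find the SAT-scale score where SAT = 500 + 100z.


z = (X - mean) / SD = (33 - 74.7) / 8.8
z = -41.7 / 8.8
z = -4.7386
SAT-scale = SAT = 500 + 100z
Carry z at full precision (z = -41.7 / 8.8) into the conversion:
SAT-scale = 500 + 100 * (-41.7 / 8.8) = 500 + -4170 / 8.8
SAT-scale = 500 + -473.8636
SAT-scale = 26.1364

26.1364


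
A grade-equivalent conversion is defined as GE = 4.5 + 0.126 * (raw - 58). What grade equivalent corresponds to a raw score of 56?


raw - median = 56 - 58 = -2
slope * diff = 0.126 * -2 = -0.252
GE = 4.5 + -0.252
GE = 4.248

4.248


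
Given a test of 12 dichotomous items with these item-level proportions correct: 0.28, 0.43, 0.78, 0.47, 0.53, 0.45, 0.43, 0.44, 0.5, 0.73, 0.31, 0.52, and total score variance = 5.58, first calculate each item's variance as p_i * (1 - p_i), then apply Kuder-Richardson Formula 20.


For each item, compute p_i * q_i:
  Item 1: 0.28 * 0.72 = 0.2016
  Item 2: 0.43 * 0.57 = 0.2451
  Item 3: 0.78 * 0.22 = 0.1716
  Item 4: 0.47 * 0.53 = 0.2491
  Item 5: 0.53 * 0.47 = 0.2491
  Item 6: 0.45 * 0.55 = 0.2475
  Item 7: 0.43 * 0.57 = 0.2451
  Item 8: 0.44 * 0.56 = 0.2464
  Item 9: 0.5 * 0.5 = 0.25
  Item 10: 0.73 * 0.27 = 0.1971
  Item 11: 0.31 * 0.69 = 0.2139
  Item 12: 0.52 * 0.48 = 0.2496
Sum(p_i * q_i) = 0.2016 + 0.2451 + 0.1716 + 0.2491 + 0.2491 + 0.2475 + 0.2451 + 0.2464 + 0.25 + 0.1971 + 0.2139 + 0.2496 = 2.7661
KR-20 = (k/(k-1)) * (1 - Sum(p_i*q_i) / Var_total)
= (12/11) * (1 - 2.7661/5.58)
= 1.0909 * 0.5043
KR-20 = 0.5501

0.5501


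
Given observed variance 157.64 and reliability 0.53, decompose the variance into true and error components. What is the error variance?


var_true = rxx * var_obs = 0.53 * 157.64 = 83.5492
var_error = var_obs - var_true
var_error = 157.64 - 83.5492
var_error = 74.0908

74.0908


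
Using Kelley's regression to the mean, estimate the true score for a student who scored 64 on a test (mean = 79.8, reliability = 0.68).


T_est = rxx * X + (1 - rxx) * mean
T_est = 0.68 * 64 + 0.32 * 79.8
T_est = 43.52 + 25.536
T_est = 69.056

69.056


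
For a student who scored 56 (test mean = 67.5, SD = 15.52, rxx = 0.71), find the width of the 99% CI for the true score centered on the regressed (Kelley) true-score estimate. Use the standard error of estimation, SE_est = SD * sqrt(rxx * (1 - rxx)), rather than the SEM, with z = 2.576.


True score estimate = 0.71*56 + 0.29*67.5 = 59.335
SE_est = SD * sqrt(rxx * (1 - rxx)) = 15.52 * sqrt(0.71 * 0.29) = 15.52 * sqrt(0.2059) = 7.042387
CI = T_est +/- z * SE_est, so width = 2 * z * SE_est = 2 * 2.576 * 7.042387
Width = 36.2824

36.2824


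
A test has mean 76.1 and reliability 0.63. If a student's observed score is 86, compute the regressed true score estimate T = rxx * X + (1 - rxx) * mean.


T_est = rxx * X + (1 - rxx) * mean
T_est = 0.63 * 86 + 0.37 * 76.1
T_est = 54.18 + 28.157
T_est = 82.337

82.337


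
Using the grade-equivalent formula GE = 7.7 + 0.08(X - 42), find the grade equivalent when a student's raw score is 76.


raw - median = 76 - 42 = 34
slope * diff = 0.08 * 34 = 2.72
GE = 7.7 + 2.72
GE = 10.42

10.42


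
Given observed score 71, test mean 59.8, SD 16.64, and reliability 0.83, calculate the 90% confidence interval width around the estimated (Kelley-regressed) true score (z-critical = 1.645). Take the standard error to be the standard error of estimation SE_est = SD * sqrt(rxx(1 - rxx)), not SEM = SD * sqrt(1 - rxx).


True score estimate = 0.83*71 + 0.17*59.8 = 69.096
SE_est = SD * sqrt(rxx * (1 - rxx)) = 16.64 * sqrt(0.83 * 0.17) = 16.64 * sqrt(0.1411) = 6.25053
CI = T_est +/- z * SE_est, so width = 2 * z * SE_est = 2 * 1.645 * 6.25053
Width = 20.5642

20.5642


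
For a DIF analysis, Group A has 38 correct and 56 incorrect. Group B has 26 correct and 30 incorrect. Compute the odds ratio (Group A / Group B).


Odds_A = 38/56 = 0.6786
Odds_B = 26/30 = 0.8667
OR = Odds_A / Odds_B = 0.6786 / 0.8667
Exactly, OR = (38 * 30) / (56 * 26) = 1140 / 1456
OR = 0.783

0.783


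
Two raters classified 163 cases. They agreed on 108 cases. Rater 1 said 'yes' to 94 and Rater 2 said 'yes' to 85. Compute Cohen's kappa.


P_o = 108/163 = 0.662577
P_e = (94*85 + 69*78) / 26569 = 0.503293
kappa = (P_o - P_e) / (1 - P_e)
kappa = (0.662577 - 0.503293) / (1 - 0.503293)
kappa = 0.3207

0.3207


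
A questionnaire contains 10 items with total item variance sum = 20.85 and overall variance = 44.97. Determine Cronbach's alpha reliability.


alpha = (k/(k-1)) * (1 - sum(si^2)/s_total^2)
= (10/9) * (1 - 20.85/44.97)
alpha = 0.596

0.596


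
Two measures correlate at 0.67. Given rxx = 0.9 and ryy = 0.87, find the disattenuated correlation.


r_corrected = rxy / sqrt(rxx * ryy)
= 0.67 / sqrt(0.9 * 0.87)
= 0.67 / sqrt(0.783)
= 0.67 / 0.884873
r_corrected = 0.7572

0.7572


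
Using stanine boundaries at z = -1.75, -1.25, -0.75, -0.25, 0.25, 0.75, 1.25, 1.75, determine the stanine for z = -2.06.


Stanine boundaries: [-1.75, -1.25, -0.75, -0.25, 0.25, 0.75, 1.25, 1.75]
z = -2.06
Check each boundary:
  z < -1.75
  z < -1.25
  z < -0.75
  z < -0.25
  z < 0.25
  z < 0.75
  z < 1.25
  z < 1.75
Highest qualifying boundary gives stanine = 1

1


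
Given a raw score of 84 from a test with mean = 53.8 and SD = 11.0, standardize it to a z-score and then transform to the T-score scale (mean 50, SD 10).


z = (X - mean) / SD = (84 - 53.8) / 11.0
z = 30.2 / 11.0
z = 2.7455
T-score = T = 50 + 10z
Carry z at full precision (z = 30.2 / 11.0) into the conversion:
T-score = 50 + 10 * (30.2 / 11.0) = 50 + 302 / 11.0
T-score = 50 + 27.4545
T-score = 77.4545

77.4545


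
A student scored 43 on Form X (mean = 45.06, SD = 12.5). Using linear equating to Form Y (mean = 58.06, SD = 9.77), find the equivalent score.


slope = SD_Y / SD_X = 9.77 / 12.5 ~ 0.7816
intercept = mean_Y - slope * mean_X = 58.06 - (9.77 / 12.5) * 45.06 ~ 22.8411
Y = slope * X + intercept. To avoid rounding drift from the rounded slope/intercept, evaluate the equivalent form Y = mean_Y + SD_Y * (X - mean_X) / SD_X at full precision:
Y = 58.06 + 9.77 * (43 - 45.06) / 12.5
Y = 58.06 - 9.77 * 2.06 / 12.5
Y = 58.06 - 20.1262 / 12.5
Y = 58.06 - 1.6101
Y = 56.4499

56.4499


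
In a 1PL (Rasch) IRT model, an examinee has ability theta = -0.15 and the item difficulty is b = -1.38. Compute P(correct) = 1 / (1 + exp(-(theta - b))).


theta - b = -0.15 - -1.38 = 1.23
exp(-(theta - b)) = exp(-1.23) = 0.2923
P = 1 / (1 + 0.2923)
P = 0.7738

0.7738


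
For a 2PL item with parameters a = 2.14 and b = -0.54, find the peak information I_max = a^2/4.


For 2PL, max info at theta = b = -0.54
I_max = a^2 / 4 = 2.14^2 / 4
= 4.5796 / 4
I_max = 1.1449

1.1449


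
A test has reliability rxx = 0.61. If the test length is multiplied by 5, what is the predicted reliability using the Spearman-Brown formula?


r_new = (n * rxx) / (1 + (n-1) * rxx)
r_new = (5 * 0.61) / (1 + 4 * 0.61)
r_new = 3.05 / 3.44
r_new = 0.8866

0.8866


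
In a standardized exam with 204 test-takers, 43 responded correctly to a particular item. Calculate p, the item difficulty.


Item difficulty p = number correct / total examinees
p = 43 / 204
p = 0.2108

0.2108


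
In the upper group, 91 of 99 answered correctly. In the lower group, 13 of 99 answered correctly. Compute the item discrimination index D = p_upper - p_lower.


p_upper = 91/99 = 0.9192
p_lower = 13/99 = 0.1313
D = 0.9192 - 0.1313 = 0.7879

0.7879


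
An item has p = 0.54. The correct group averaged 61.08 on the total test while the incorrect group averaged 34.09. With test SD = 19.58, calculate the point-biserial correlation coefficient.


q = 1 - p = 0.46
rpb = ((M1 - M0) / SD) * sqrt(p * q)
rpb = ((61.08 - 34.09) / 19.58) * sqrt(0.54 * 0.46)
rpb = 0.687

0.687


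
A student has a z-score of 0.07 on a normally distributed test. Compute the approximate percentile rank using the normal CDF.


CDF(z) = 0.5 * (1 + erf(z/sqrt(2)))
erf(0.0495) = 0.0558
CDF = 0.5279
Percentile rank = 0.5279 * 100 = 52.79

52.79


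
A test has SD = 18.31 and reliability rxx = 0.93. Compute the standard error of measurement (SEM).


SEM = SD * sqrt(1 - rxx)
SEM = 18.31 * sqrt(1 - 0.93)
SEM = 18.31 * sqrt(0.07) = 18.31 * 0.264575
SEM = 4.8444

4.8444


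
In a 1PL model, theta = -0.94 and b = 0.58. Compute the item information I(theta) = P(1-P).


P = 1/(1+exp(-(-0.94-0.58))) = 0.1795
I = P*(1-P) = 0.1795 * 0.8205
I = 0.1473

0.1473


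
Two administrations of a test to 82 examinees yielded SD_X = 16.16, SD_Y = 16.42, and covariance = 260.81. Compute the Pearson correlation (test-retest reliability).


r = cov(X,Y) / (SD_X * SD_Y)
r = 260.81 / (16.16 * 16.42)
r = 260.81 / 265.3472
r = 0.9829

0.9829


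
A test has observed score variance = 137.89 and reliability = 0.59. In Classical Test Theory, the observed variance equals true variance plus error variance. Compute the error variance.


var_true = rxx * var_obs = 0.59 * 137.89 = 81.3551
var_error = var_obs - var_true
var_error = 137.89 - 81.3551
var_error = 56.5349

56.5349


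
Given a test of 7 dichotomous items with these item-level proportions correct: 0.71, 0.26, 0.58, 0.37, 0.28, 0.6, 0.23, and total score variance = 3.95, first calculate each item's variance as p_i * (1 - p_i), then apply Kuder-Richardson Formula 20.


For each item, compute p_i * q_i:
  Item 1: 0.71 * 0.29 = 0.2059
  Item 2: 0.26 * 0.74 = 0.1924
  Item 3: 0.58 * 0.42 = 0.2436
  Item 4: 0.37 * 0.63 = 0.2331
  Item 5: 0.28 * 0.72 = 0.2016
  Item 6: 0.6 * 0.4 = 0.24
  Item 7: 0.23 * 0.77 = 0.1771
Sum(p_i * q_i) = 0.2059 + 0.1924 + 0.2436 + 0.2331 + 0.2016 + 0.24 + 0.1771 = 1.4937
KR-20 = (k/(k-1)) * (1 - Sum(p_i*q_i) / Var_total)
= (7/6) * (1 - 1.4937/3.95)
= 1.1667 * 0.6218
KR-20 = 0.7255

0.7255


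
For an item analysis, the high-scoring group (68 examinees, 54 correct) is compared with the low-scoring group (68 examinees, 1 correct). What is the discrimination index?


p_upper = 54/68 = 0.7941
p_lower = 1/68 = 0.0147
D = 0.7941 - 0.0147 = 0.7794

0.7794


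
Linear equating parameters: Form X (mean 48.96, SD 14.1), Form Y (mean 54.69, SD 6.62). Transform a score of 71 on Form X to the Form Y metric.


slope = SD_Y / SD_X = 6.62 / 14.1 ~ 0.4695
intercept = mean_Y - slope * mean_X = 54.69 - (6.62 / 14.1) * 48.96 ~ 31.7031
Y = slope * X + intercept. To avoid rounding drift from the rounded slope/intercept, evaluate the equivalent form Y = mean_Y + SD_Y * (X - mean_X) / SD_X at full precision:
Y = 54.69 + 6.62 * (71 - 48.96) / 14.1
Y = 54.69 + 6.62 * 22.04 / 14.1
Y = 54.69 + 145.9048 / 14.1
Y = 54.69 + 10.3479
Y = 65.0379

65.0379


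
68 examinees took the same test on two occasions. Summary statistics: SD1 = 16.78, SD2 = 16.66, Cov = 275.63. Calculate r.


r = cov(X,Y) / (SD_X * SD_Y)
r = 275.63 / (16.78 * 16.66)
r = 275.63 / 279.5548
r = 0.986

0.986


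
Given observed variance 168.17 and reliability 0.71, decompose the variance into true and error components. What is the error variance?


var_true = rxx * var_obs = 0.71 * 168.17 = 119.4007
var_error = var_obs - var_true
var_error = 168.17 - 119.4007
var_error = 48.7693

48.7693


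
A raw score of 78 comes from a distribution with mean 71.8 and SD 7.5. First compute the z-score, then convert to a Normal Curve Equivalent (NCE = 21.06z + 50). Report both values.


z = (X - mean) / SD = (78 - 71.8) / 7.5
z = 6.2 / 7.5
z = 0.8267
NCE = NCE = 21.06z + 50
Carry z at full precision (z = 6.2 / 7.5) into the conversion:
NCE = 21.06 * (6.2 / 7.5) + 50 = 130.572 / 7.5 + 50
NCE = 17.4096 + 50
NCE = 67.4096

67.4096


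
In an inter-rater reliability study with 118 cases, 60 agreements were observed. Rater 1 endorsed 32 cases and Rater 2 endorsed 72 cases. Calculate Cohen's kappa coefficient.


P_o = 60/118 = 0.508475
P_e = (32*72 + 86*46) / 13924 = 0.449583
kappa = (P_o - P_e) / (1 - P_e)
kappa = (0.508475 - 0.449583) / (1 - 0.449583)
kappa = 0.107

0.107


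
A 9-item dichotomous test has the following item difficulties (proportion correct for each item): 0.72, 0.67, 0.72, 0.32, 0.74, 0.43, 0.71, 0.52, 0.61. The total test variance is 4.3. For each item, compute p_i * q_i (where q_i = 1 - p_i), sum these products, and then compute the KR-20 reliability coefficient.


For each item, compute p_i * q_i:
  Item 1: 0.72 * 0.28 = 0.2016
  Item 2: 0.67 * 0.33 = 0.2211
  Item 3: 0.72 * 0.28 = 0.2016
  Item 4: 0.32 * 0.68 = 0.2176
  Item 5: 0.74 * 0.26 = 0.1924
  Item 6: 0.43 * 0.57 = 0.2451
  Item 7: 0.71 * 0.29 = 0.2059
  Item 8: 0.52 * 0.48 = 0.2496
  Item 9: 0.61 * 0.39 = 0.2379
Sum(p_i * q_i) = 0.2016 + 0.2211 + 0.2016 + 0.2176 + 0.1924 + 0.2451 + 0.2059 + 0.2496 + 0.2379 = 1.9728
KR-20 = (k/(k-1)) * (1 - Sum(p_i*q_i) / Var_total)
= (9/8) * (1 - 1.9728/4.3)
= 1.125 * 0.5412
KR-20 = 0.6089

0.6089


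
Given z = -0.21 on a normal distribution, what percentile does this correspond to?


CDF(z) = 0.5 * (1 + erf(z/sqrt(2)))
erf(-0.1485) = -0.1663
CDF = 0.4168
Percentile rank = 0.4168 * 100 = 41.68

41.68


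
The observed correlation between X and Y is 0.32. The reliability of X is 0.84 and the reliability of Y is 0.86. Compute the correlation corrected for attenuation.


r_corrected = rxy / sqrt(rxx * ryy)
= 0.32 / sqrt(0.84 * 0.86)
= 0.32 / sqrt(0.7224)
= 0.32 / 0.849941
r_corrected = 0.3765

0.3765


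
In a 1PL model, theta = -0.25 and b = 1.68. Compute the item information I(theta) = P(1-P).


P = 1/(1+exp(-(-0.25-1.68))) = 0.1268
I = P*(1-P) = 0.1268 * 0.8732
I = 0.1107

0.1107


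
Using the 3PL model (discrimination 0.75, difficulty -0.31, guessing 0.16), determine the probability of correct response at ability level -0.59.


logit = 0.75*(-0.59 - -0.31) = -0.21
P* = 1/(1 + exp(--0.21)) = 0.4477
P = 0.16 + (1 - 0.16) * 0.4477
P = 0.5361

0.5361


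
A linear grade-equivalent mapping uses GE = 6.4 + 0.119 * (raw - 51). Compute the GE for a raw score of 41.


raw - median = 41 - 51 = -10
slope * diff = 0.119 * -10 = -1.19
GE = 6.4 + -1.19
GE = 5.21

5.21


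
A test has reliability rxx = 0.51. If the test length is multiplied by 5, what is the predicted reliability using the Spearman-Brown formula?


r_new = (n * rxx) / (1 + (n-1) * rxx)
r_new = (5 * 0.51) / (1 + 4 * 0.51)
r_new = 2.55 / 3.04
r_new = 0.8388

0.8388


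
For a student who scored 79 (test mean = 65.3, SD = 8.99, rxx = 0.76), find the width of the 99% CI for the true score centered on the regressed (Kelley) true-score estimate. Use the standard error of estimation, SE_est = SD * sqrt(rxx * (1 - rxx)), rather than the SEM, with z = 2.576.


True score estimate = 0.76*79 + 0.24*65.3 = 75.712
SE_est = SD * sqrt(rxx * (1 - rxx)) = 8.99 * sqrt(0.76 * 0.24) = 8.99 * sqrt(0.1824) = 3.839477
CI = T_est +/- z * SE_est, so width = 2 * z * SE_est = 2 * 2.576 * 3.839477
Width = 19.781

19.781


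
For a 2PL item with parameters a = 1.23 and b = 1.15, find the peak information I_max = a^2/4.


For 2PL, max info at theta = b = 1.15
I_max = a^2 / 4 = 1.23^2 / 4
= 1.5129 / 4
I_max = 0.3782

0.3782


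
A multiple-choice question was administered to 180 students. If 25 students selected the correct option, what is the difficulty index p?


Item difficulty p = number correct / total examinees
p = 25 / 180
p = 0.1389

0.1389


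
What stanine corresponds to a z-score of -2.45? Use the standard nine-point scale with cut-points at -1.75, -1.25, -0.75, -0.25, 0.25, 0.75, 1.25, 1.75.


Stanine boundaries: [-1.75, -1.25, -0.75, -0.25, 0.25, 0.75, 1.25, 1.75]
z = -2.45
Check each boundary:
  z < -1.75
  z < -1.25
  z < -0.75
  z < -0.25
  z < 0.25
  z < 0.75
  z < 1.25
  z < 1.75
Highest qualifying boundary gives stanine = 1

1


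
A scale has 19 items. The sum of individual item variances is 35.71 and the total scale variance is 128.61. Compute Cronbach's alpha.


alpha = (k/(k-1)) * (1 - sum(si^2)/s_total^2)
= (19/18) * (1 - 35.71/128.61)
alpha = 0.7625

0.7625


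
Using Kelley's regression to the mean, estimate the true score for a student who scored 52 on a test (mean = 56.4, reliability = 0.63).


T_est = rxx * X + (1 - rxx) * mean
T_est = 0.63 * 52 + 0.37 * 56.4
T_est = 32.76 + 20.868
T_est = 53.628

53.628


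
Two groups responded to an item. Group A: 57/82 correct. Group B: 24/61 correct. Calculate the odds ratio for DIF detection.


Odds_A = 57/25 = 2.28
Odds_B = 24/37 = 0.6486
OR = Odds_A / Odds_B = 2.28 / 0.6486
Exactly, OR = (57 * 37) / (25 * 24) = 2109 / 600
OR = 3.515

3.515


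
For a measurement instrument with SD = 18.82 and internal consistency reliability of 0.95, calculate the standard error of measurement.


SEM = SD * sqrt(1 - rxx)
SEM = 18.82 * sqrt(1 - 0.95)
SEM = 18.82 * sqrt(0.05) = 18.82 * 0.223607
SEM = 4.2083

4.2083


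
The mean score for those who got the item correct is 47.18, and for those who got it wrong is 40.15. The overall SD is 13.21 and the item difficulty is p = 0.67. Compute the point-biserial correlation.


q = 1 - p = 0.33
rpb = ((M1 - M0) / SD) * sqrt(p * q)
rpb = ((47.18 - 40.15) / 13.21) * sqrt(0.67 * 0.33)
rpb = 0.2502

0.2502


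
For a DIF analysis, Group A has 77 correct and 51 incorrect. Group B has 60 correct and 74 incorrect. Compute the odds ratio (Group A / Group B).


Odds_A = 77/51 = 1.5098
Odds_B = 60/74 = 0.8108
OR = Odds_A / Odds_B = 1.5098 / 0.8108
Exactly, OR = (77 * 74) / (51 * 60) = 5698 / 3060
OR = 1.8621

1.8621


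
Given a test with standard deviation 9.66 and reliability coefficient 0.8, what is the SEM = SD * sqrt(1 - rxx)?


SEM = SD * sqrt(1 - rxx)
SEM = 9.66 * sqrt(1 - 0.8)
SEM = 9.66 * sqrt(0.2) = 9.66 * 0.447214
SEM = 4.3201

4.3201


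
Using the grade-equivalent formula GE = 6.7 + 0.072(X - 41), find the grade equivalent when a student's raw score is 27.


raw - median = 27 - 41 = -14
slope * diff = 0.072 * -14 = -1.008
GE = 6.7 + -1.008
GE = 5.692

5.692


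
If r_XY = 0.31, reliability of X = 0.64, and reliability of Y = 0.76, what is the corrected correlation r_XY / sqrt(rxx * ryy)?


r_corrected = rxy / sqrt(rxx * ryy)
= 0.31 / sqrt(0.64 * 0.76)
= 0.31 / sqrt(0.4864)
= 0.31 / 0.697424
r_corrected = 0.4445

0.4445


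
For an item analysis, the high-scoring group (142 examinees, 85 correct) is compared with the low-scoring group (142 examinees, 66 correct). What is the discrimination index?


p_upper = 85/142 = 0.5986
p_lower = 66/142 = 0.4648
D = 0.5986 - 0.4648 = 0.1338

0.1338


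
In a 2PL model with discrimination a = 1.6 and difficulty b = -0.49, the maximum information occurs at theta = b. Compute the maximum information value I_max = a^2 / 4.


For 2PL, max info at theta = b = -0.49
I_max = a^2 / 4 = 1.6^2 / 4
= 2.56 / 4
I_max = 0.64

0.64


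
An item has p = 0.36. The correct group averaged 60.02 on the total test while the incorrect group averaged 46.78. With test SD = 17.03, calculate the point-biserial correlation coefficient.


q = 1 - p = 0.64
rpb = ((M1 - M0) / SD) * sqrt(p * q)
rpb = ((60.02 - 46.78) / 17.03) * sqrt(0.36 * 0.64)
rpb = 0.3732

0.3732


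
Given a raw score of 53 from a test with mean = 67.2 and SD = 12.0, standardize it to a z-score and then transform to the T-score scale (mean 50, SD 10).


z = (X - mean) / SD = (53 - 67.2) / 12.0
z = -14.2 / 12.0
z = -1.1833
T-score = T = 50 + 10z
Carry z at full precision (z = -14.2 / 12.0) into the conversion:
T-score = 50 + 10 * (-14.2 / 12.0) = 50 + -142 / 12.0
T-score = 50 + -11.8333
T-score = 38.1667

38.1667


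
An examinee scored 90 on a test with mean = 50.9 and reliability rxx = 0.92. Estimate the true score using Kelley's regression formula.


T_est = rxx * X + (1 - rxx) * mean
T_est = 0.92 * 90 + 0.08 * 50.9
T_est = 82.8 + 4.072
T_est = 86.872

86.872


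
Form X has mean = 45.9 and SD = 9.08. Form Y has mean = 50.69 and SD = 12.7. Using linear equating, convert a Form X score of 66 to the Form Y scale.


slope = SD_Y / SD_X = 12.7 / 9.08 ~ 1.3987
intercept = mean_Y - slope * mean_X = 50.69 - (12.7 / 9.08) * 45.9 ~ -13.5093
Y = slope * X + intercept. To avoid rounding drift from the rounded slope/intercept, evaluate the equivalent form Y = mean_Y + SD_Y * (X - mean_X) / SD_X at full precision:
Y = 50.69 + 12.7 * (66 - 45.9) / 9.08
Y = 50.69 + 12.7 * 20.1 / 9.08
Y = 50.69 + 255.27 / 9.08
Y = 50.69 + 28.1134
Y = 78.8034

78.8034


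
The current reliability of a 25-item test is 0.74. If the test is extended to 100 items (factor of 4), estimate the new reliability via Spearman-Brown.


r_new = (n * rxx) / (1 + (n-1) * rxx)
r_new = (4 * 0.74) / (1 + 3 * 0.74)
r_new = 2.96 / 3.22
r_new = 0.9193

0.9193


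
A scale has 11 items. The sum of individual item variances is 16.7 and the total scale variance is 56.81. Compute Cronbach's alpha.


alpha = (k/(k-1)) * (1 - sum(si^2)/s_total^2)
= (11/10) * (1 - 16.7/56.81)
alpha = 0.7766

0.7766


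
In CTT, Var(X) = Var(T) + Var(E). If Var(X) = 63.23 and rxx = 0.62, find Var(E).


var_true = rxx * var_obs = 0.62 * 63.23 = 39.2026
var_error = var_obs - var_true
var_error = 63.23 - 39.2026
var_error = 24.0274

24.0274


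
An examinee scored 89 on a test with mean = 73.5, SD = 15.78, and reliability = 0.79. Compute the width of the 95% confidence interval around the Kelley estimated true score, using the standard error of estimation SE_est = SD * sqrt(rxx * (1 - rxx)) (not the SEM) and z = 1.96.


True score estimate = 0.79*89 + 0.21*73.5 = 85.745
SE_est = SD * sqrt(rxx * (1 - rxx)) = 15.78 * sqrt(0.79 * 0.21) = 15.78 * sqrt(0.1659) = 6.427324
CI = T_est +/- z * SE_est, so width = 2 * z * SE_est = 2 * 1.96 * 6.427324
Width = 25.1951

25.1951


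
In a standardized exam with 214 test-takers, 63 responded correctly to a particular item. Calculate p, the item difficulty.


Item difficulty p = number correct / total examinees
p = 63 / 214
p = 0.2944

0.2944


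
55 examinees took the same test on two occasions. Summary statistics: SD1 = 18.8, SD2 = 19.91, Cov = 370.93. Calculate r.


r = cov(X,Y) / (SD_X * SD_Y)
r = 370.93 / (18.8 * 19.91)
r = 370.93 / 374.308
r = 0.991

0.991


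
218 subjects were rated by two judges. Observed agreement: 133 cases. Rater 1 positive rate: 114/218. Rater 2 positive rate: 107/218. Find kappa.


P_o = 133/218 = 0.610092
P_e = (114*107 + 104*111) / 47524 = 0.499579
kappa = (P_o - P_e) / (1 - P_e)
kappa = (0.610092 - 0.499579) / (1 - 0.499579)
kappa = 0.2208

0.2208


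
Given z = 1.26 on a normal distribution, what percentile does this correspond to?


CDF(z) = 0.5 * (1 + erf(z/sqrt(2)))
erf(0.891) = 0.7923
CDF = 0.8962
Percentile rank = 0.8962 * 100 = 89.62

89.62


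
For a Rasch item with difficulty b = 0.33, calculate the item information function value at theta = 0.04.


P = 1/(1+exp(-(0.04-0.33))) = 0.428
I = P*(1-P) = 0.428 * 0.572
I = 0.2448

0.2448


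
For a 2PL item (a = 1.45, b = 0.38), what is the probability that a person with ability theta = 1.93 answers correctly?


a*(theta - b) = 1.45 * (1.93 - 0.38) = 2.2475
exp(-2.2475) = 0.1057
P = 1 / (1 + 0.1057)
P = 0.9044

0.9044


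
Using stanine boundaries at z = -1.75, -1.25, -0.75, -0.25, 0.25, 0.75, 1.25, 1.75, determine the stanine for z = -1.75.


Stanine boundaries: [-1.75, -1.25, -0.75, -0.25, 0.25, 0.75, 1.25, 1.75]
z = -1.75
Check each boundary:
  z >= -1.75 -> could be stanine 2
  z < -1.25
  z < -0.75
  z < -0.25
  z < 0.25
  z < 0.75
  z < 1.25
  z < 1.75
Highest qualifying boundary gives stanine = 2

2


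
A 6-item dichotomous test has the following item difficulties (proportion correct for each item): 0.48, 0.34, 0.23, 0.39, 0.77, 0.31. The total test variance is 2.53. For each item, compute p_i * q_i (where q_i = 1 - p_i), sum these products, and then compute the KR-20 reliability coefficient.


For each item, compute p_i * q_i:
  Item 1: 0.48 * 0.52 = 0.2496
  Item 2: 0.34 * 0.66 = 0.2244
  Item 3: 0.23 * 0.77 = 0.1771
  Item 4: 0.39 * 0.61 = 0.2379
  Item 5: 0.77 * 0.23 = 0.1771
  Item 6: 0.31 * 0.69 = 0.2139
Sum(p_i * q_i) = 0.2496 + 0.2244 + 0.1771 + 0.2379 + 0.1771 + 0.2139 = 1.28
KR-20 = (k/(k-1)) * (1 - Sum(p_i*q_i) / Var_total)
= (6/5) * (1 - 1.28/2.53)
= 1.2 * 0.4941
KR-20 = 0.5929

0.5929


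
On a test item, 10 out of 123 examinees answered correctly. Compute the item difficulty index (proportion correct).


Item difficulty p = number correct / total examinees
p = 10 / 123
p = 0.0813

0.0813


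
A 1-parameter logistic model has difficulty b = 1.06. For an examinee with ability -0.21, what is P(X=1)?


theta - b = -0.21 - 1.06 = -1.27
exp(-(theta - b)) = exp(1.27) = 3.5609
P = 1 / (1 + 3.5609)
P = 0.2193

0.2193
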